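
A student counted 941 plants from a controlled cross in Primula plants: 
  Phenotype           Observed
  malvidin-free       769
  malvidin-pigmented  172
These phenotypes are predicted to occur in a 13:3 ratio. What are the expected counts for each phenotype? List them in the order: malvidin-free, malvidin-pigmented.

764.5625, 176.4375

Expected counts for N = 941 under a 13:3 ratio (total parts = 16):
  malvidin-free: 941 × 13/16 = 764.5625
  malvidin-pigmented: 941 × 3/16 = 176.4375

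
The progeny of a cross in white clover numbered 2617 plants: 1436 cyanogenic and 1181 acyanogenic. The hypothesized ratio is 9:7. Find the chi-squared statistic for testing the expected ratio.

2.019

Expected counts for N = 2617 under a 9:7 ratio (total parts = 16):
  cyanogenic: 2617 × 9/16 = 1472.0625
  acyanogenic: 2617 × 7/16 = 1144.9375
χ² = Σ (O − E)² / E
  cyanogenic: (1436 − 1472.0625)² / 1472.0625 = 0.8835
  acyanogenic: (1181 − 1144.9375)² / 1144.9375 = 1.1359
χ² = 0.8835 + 1.1359 = 2.0194 ≈ 2.019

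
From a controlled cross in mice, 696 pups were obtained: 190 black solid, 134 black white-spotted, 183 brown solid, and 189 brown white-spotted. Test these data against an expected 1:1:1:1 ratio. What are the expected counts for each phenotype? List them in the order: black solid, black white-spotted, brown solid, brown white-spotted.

The 1:1:1:1 ratio has 4 parts, so with N = 696 the expected counts are:
  black solid: 696 × 1/4 = 174
  black white-spotted: 696 × 1/4 = 174
  brown solid: 696 × 1/4 = 174
  brown white-spotted: 696 × 1/4 = 174

174, 174, 174, 174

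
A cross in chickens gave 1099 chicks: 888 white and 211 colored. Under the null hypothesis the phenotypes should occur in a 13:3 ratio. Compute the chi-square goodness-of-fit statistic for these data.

0.146

Under the 13:3 hypothesis (Σ ratio = 16, N = 1099):
  white: 1099 × 13/16 = 892.9375
  colored: 1099 × 3/16 = 206.0625
χ² = Σ (O − E)² / E
  white: (888 − 892.9375)² / 892.9375 = 0.0273
  colored: (211 − 206.0625)² / 206.0625 = 0.1183
χ² = 0.0273 + 0.1183 = 0.1456 ≈ 0.146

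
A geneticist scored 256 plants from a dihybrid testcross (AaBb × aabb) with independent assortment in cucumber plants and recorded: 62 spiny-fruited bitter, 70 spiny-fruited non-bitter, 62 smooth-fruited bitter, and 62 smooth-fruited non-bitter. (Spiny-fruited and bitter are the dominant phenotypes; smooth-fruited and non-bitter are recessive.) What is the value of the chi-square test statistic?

A dihybrid testcross with independent assortment gives a 1:1:1:1 ratio.
Expected counts for N = 256 under a 1:1:1:1 ratio (total parts = 4):
  spiny-fruited bitter: 256 × 1/4 = 64
  spiny-fruited non-bitter: 256 × 1/4 = 64
  smooth-fruited bitter: 256 × 1/4 = 64
  smooth-fruited non-bitter: 256 × 1/4 = 64
χ² = Σ (O − E)² / E
  spiny-fruited bitter: (62 − 64)² / 64 = 0.0625
  spiny-fruited non-bitter: (70 − 64)² / 64 = 0.5625
  smooth-fruited bitter: (62 − 64)² / 64 = 0.0625
  smooth-fruited non-bitter: (62 − 64)² / 64 = 0.0625
χ² = 0.0625 + 0.5625 + 0.0625 + 0.0625 = 0.750

0.750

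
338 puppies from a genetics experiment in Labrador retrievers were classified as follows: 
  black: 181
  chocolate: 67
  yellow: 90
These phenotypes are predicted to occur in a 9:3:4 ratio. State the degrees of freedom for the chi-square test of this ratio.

2

A goodness-of-fit test with 3 phenotype classes has df = 3 − 1 = 2.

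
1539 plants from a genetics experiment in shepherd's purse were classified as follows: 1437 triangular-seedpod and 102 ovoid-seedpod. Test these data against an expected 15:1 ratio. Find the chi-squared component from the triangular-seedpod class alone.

0.023

Total ratio parts = 16. Expected numbers out of 1539:
  triangular-seedpod: 1539 × 15/16 = 1442.8125
  ovoid-seedpod: 1539 × 1/16 = 96.1875
Contribution of triangular-seedpod: (1437 − 1442.8125)² / 1442.8125 = 0.0234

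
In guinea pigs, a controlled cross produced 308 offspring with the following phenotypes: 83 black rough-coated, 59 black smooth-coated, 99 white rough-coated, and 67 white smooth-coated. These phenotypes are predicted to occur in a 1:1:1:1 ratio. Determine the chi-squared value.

Total ratio parts = 4. Expected numbers out of 308:
  black rough-coated: 308 × 1/4 = 77
  black smooth-coated: 308 × 1/4 = 77
  white rough-coated: 308 × 1/4 = 77
  white smooth-coated: 308 × 1/4 = 77
χ² = Σ (O − E)² / E
  black rough-coated: (83 − 77)² / 77 = 0.4675
  black smooth-coated: (59 − 77)² / 77 = 4.2078
  white rough-coated: (99 − 77)² / 77 = 6.2857
  white smooth-coated: (67 − 77)² / 77 = 1.2987
χ² = 0.4675 + 4.2078 + 6.2857 + 1.2987 = 12.2597 ≈ 12.260

12.260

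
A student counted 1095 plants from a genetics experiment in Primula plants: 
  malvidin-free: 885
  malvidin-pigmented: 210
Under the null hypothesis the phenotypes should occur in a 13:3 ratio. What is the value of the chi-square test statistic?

0.132

The 13:3 ratio has 16 parts, so with N = 1095 the expected counts are:
  malvidin-free: 1095 × 13/16 = 889.6875
  malvidin-pigmented: 1095 × 3/16 = 205.3125
χ² = Σ (O − E)² / E
  malvidin-free: (885 − 889.6875)² / 889.6875 = 0.0247
  malvidin-pigmented: (210 − 205.3125)² / 205.3125 = 0.1070
χ² = 0.0247 + 0.1070 = 0.1317 ≈ 0.132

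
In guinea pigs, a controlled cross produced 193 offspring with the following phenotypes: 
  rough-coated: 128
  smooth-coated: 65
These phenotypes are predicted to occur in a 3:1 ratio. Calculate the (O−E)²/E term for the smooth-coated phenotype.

5.815

Under the 3:1 hypothesis (Σ ratio = 4, N = 193):
  rough-coated: 193 × 3/4 = 144.75
  smooth-coated: 193 × 1/4 = 48.25
Contribution of smooth-coated: (65 − 48.25)² / 48.25 = 5.8148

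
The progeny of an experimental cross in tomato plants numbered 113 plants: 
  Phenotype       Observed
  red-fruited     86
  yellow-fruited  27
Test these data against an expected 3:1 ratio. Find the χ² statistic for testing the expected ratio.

0.074

Under the 3:1 hypothesis (Σ ratio = 4, N = 113):
  red-fruited: 113 × 3/4 = 84.75
  yellow-fruited: 113 × 1/4 = 28.25
χ² = Σ (O − E)² / E
  red-fruited: (86 − 84.75)² / 84.75 = 0.0184
  yellow-fruited: (27 − 28.25)² / 28.25 = 0.0553
χ² = 0.0184 + 0.0553 = 0.0737 ≈ 0.074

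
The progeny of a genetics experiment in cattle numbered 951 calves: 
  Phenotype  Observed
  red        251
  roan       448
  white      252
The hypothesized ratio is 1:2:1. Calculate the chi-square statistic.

3.183

Expected counts for N = 951 under a 1:2:1 ratio (total parts = 4):
  red: 951 × 1/4 = 237.75
  roan: 951 × 2/4 = 475.5
  white: 951 × 1/4 = 237.75
χ² = Σ (O − E)² / E
  red: (251 − 237.75)² / 237.75 = 0.7384
  roan: (448 − 475.5)² / 475.5 = 1.5904
  white: (252 − 237.75)² / 237.75 = 0.8541
χ² = 0.7384 + 1.5904 + 0.8541 = 3.1829 ≈ 3.183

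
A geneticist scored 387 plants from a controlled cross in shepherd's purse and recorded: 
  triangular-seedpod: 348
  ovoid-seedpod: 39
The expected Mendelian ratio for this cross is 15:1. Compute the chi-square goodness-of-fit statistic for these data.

Total ratio parts = 16. Expected numbers out of 387:
  triangular-seedpod: 387 × 15/16 = 362.8125
  ovoid-seedpod: 387 × 1/16 = 24.1875
χ² = Σ (O − E)² / E
  triangular-seedpod: (348 − 362.8125)² / 362.8125 = 0.6047
  ovoid-seedpod: (39 − 24.1875)² / 24.1875 = 9.0712
χ² = 0.6047 + 9.0712 = 9.6759 ≈ 9.676

9.676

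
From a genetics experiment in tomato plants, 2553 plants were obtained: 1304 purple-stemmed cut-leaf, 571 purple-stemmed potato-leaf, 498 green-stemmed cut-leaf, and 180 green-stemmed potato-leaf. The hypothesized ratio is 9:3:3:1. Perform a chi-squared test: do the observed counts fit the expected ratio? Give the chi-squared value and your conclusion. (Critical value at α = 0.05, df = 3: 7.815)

33.344; not consistent

Expected counts for N = 2553 under a 9:3:3:1 ratio (total parts = 16):
  purple-stemmed cut-leaf: 2553 × 9/16 = 1436.0625
  purple-stemmed potato-leaf: 2553 × 3/16 = 478.6875
  green-stemmed cut-leaf: 2553 × 3/16 = 478.6875
  green-stemmed potato-leaf: 2553 × 1/16 = 159.5625
χ² = Σ (O − E)² / E
  purple-stemmed cut-leaf: (1304 − 1436.0625)² / 1436.0625 = 12.1447
  purple-stemmed potato-leaf: (571 − 478.6875)² / 478.6875 = 17.8020
  green-stemmed cut-leaf: (498 − 478.6875)² / 478.6875 = 0.7792
  green-stemmed potato-leaf: (180 − 159.5625)² / 159.5625 = 2.6177
χ² = 12.1447 + 17.8020 + 0.7792 + 2.6177 = 33.3436 ≈ 33.344
Degrees of freedom = 4 − 1 = 3; critical value at α = 0.05 is 7.815.
Since 33.344 > 7.815, we reject the null hypothesis — the data do not fit the 9:3:3:1 ratio.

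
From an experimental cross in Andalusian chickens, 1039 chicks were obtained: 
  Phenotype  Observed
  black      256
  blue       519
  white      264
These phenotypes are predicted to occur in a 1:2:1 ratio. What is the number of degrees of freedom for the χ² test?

2

A goodness-of-fit test with 3 phenotype classes has df = 3 − 1 = 2.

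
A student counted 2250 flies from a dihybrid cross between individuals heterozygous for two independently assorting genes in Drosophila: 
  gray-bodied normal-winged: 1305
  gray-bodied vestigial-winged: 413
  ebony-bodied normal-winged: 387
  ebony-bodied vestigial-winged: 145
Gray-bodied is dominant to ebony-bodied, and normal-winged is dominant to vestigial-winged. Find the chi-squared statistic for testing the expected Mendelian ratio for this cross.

A dihybrid F₂ with independent assortment and complete dominance at both loci gives a 9:3:3:1 phenotypic ratio.
The 9:3:3:1 ratio has 16 parts, so with N = 2250 the expected counts are:
  gray-bodied normal-winged: 2250 × 9/16 = 1265.625
  gray-bodied vestigial-winged: 2250 × 3/16 = 421.875
  ebony-bodied normal-winged: 2250 × 3/16 = 421.875
  ebony-bodied vestigial-winged: 2250 × 1/16 = 140.625
χ² = Σ (O − E)² / E
  gray-bodied normal-winged: (1305 − 1265.625)² / 1265.625 = 1.2250
  gray-bodied vestigial-winged: (413 − 421.875)² / 421.875 = 0.1867
  ebony-bodied normal-winged: (387 − 421.875)² / 421.875 = 2.8830
  ebony-bodied vestigial-winged: (145 − 140.625)² / 140.625 = 0.1361
χ² = 1.2250 + 0.1867 + 2.8830 + 0.1361 = 4.4308 ≈ 4.431

4.431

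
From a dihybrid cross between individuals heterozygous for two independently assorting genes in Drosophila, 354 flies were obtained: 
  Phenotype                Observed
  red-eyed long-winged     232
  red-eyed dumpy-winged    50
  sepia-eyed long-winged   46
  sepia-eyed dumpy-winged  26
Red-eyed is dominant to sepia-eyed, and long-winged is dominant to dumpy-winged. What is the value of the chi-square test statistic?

16.401

A dihybrid F₂ with independent assortment and complete dominance at both loci gives a 9:3:3:1 phenotypic ratio.
Under the 9:3:3:1 hypothesis (Σ ratio = 16, N = 354):
  red-eyed long-winged: 354 × 9/16 = 199.125
  red-eyed dumpy-winged: 354 × 3/16 = 66.375
  sepia-eyed long-winged: 354 × 3/16 = 66.375
  sepia-eyed dumpy-winged: 354 × 1/16 = 22.125
χ² = Σ (O − E)² / E
  red-eyed long-winged: (232 − 199.125)² / 199.125 = 5.4276
  red-eyed dumpy-winged: (50 − 66.375)² / 66.375 = 4.0398
  sepia-eyed long-winged: (46 − 66.375)² / 66.375 = 6.2545
  sepia-eyed dumpy-winged: (26 − 22.125)² / 22.125 = 0.6787
χ² = 5.4276 + 4.0398 + 6.2545 + 0.6787 = 16.4006 ≈ 16.401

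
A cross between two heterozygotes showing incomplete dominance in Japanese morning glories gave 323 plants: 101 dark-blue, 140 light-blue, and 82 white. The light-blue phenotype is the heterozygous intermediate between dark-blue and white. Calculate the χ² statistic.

With incomplete dominance, a heterozygote × heterozygote cross gives a 1:2:1 phenotypic ratio.
Under the 1:2:1 hypothesis (Σ ratio = 4, N = 323):
  dark-blue: 323 × 1/4 = 80.75
  light-blue: 323 × 2/4 = 161.5
  white: 323 × 1/4 = 80.75
χ² = Σ (O − E)² / E
  dark-blue: (101 − 80.75)² / 80.75 = 5.0782
  light-blue: (140 − 161.5)² / 161.5 = 2.8622
  white: (82 − 80.75)² / 80.75 = 0.0193
χ² = 5.0782 + 2.8622 + 0.0193 = 7.9597 ≈ 7.960

7.960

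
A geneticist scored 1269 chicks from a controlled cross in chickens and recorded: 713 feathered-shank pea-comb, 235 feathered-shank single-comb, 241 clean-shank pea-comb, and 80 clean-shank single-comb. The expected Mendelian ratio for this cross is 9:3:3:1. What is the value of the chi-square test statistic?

Under the 9:3:3:1 hypothesis (Σ ratio = 16, N = 1269):
  feathered-shank pea-comb: 1269 × 9/16 = 713.8125
  feathered-shank single-comb: 1269 × 3/16 = 237.9375
  clean-shank pea-comb: 1269 × 3/16 = 237.9375
  clean-shank single-comb: 1269 × 1/16 = 79.3125
χ² = Σ (O − E)² / E
  feathered-shank pea-comb: (713 − 713.8125)² / 713.8125 = 0.0009
  feathered-shank single-comb: (235 − 237.9375)² / 237.9375 = 0.0363
  clean-shank pea-comb: (241 − 237.9375)² / 237.9375 = 0.0394
  clean-shank single-comb: (80 − 79.3125)² / 79.3125 = 0.0060
χ² = 0.0009 + 0.0363 + 0.0394 + 0.0060 = 0.0826 ≈ 0.083

0.083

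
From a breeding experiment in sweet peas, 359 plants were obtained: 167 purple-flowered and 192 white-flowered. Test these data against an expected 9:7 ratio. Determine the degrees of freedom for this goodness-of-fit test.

1

A goodness-of-fit test with 2 phenotype classes has df = 2 − 1 = 1.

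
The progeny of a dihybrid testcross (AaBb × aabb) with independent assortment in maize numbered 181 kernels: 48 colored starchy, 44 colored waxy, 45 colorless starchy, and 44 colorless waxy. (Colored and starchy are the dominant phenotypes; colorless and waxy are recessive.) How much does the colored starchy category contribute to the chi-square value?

0.167

A dihybrid testcross with independent assortment gives a 1:1:1:1 ratio.
Under the 1:1:1:1 hypothesis (Σ ratio = 4, N = 181):
  colored starchy: 181 × 1/4 = 45.25
  colored waxy: 181 × 1/4 = 45.25
  colorless starchy: 181 × 1/4 = 45.25
  colorless waxy: 181 × 1/4 = 45.25
Contribution of colored starchy: (48 − 45.25)² / 45.25 = 0.1671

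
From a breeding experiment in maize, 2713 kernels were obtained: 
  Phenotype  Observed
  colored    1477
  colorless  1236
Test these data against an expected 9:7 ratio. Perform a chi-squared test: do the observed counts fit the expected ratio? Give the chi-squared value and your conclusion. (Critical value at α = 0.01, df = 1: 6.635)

The 9:7 ratio has 16 parts, so with N = 2713 the expected counts are:
  colored: 2713 × 9/16 = 1526.0625
  colorless: 2713 × 7/16 = 1186.9375
χ² = Σ (O − E)² / E
  colored: (1477 − 1526.0625)² / 1526.0625 = 1.5773
  colorless: (1236 − 1186.9375)² / 1186.9375 = 2.0280
χ² = 1.5773 + 2.0280 = 3.6053 ≈ 3.605
Degrees of freedom = 2 − 1 = 1; critical value at α = 0.01 is 6.635.
Since 3.605 < 6.635, we fail to reject the null hypothesis — the data are consistent with the 9:7 ratio.

3.605; consistent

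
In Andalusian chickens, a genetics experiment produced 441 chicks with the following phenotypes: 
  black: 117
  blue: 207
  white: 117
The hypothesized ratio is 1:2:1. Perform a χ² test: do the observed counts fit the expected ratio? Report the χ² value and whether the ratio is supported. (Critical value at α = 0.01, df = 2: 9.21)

1.653; consistent

Expected counts for N = 441 under a 1:2:1 ratio (total parts = 4):
  black: 441 × 1/4 = 110.25
  blue: 441 × 2/4 = 220.5
  white: 441 × 1/4 = 110.25
χ² = Σ (O − E)² / E
  black: (117 − 110.25)² / 110.25 = 0.4133
  blue: (207 − 220.5)² / 220.5 = 0.8265
  white: (117 − 110.25)² / 110.25 = 0.4133
χ² = 0.4133 + 0.8265 + 0.4133 = 1.6531 ≈ 1.653
Degrees of freedom = 3 − 1 = 2; critical value at α = 0.01 is 9.21.
Since 1.653 < 9.21, we fail to reject the null hypothesis — the data are consistent with the 1:2:1 ratio.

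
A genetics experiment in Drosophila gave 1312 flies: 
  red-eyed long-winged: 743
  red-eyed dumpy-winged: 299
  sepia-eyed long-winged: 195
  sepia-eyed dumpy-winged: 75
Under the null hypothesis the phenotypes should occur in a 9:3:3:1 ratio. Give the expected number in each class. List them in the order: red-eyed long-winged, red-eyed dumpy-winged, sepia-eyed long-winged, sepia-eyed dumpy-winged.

Total ratio parts = 16. Expected numbers out of 1312:
  red-eyed long-winged: 1312 × 9/16 = 738
  red-eyed dumpy-winged: 1312 × 3/16 = 246
  sepia-eyed long-winged: 1312 × 3/16 = 246
  sepia-eyed dumpy-winged: 1312 × 1/16 = 82

738, 246, 246, 82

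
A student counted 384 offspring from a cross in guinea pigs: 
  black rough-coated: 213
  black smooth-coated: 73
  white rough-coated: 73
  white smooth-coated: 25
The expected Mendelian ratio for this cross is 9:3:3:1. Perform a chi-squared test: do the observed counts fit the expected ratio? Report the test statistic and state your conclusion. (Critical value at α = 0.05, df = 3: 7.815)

The 9:3:3:1 ratio has 16 parts, so with N = 384 the expected counts are:
  black rough-coated: 384 × 9/16 = 216
  black smooth-coated: 384 × 3/16 = 72
  white rough-coated: 384 × 3/16 = 72
  white smooth-coated: 384 × 1/16 = 24
χ² = Σ (O − E)² / E
  black rough-coated: (213 − 216)² / 216 = 0.0417
  black smooth-coated: (73 − 72)² / 72 = 0.0139
  white rough-coated: (73 − 72)² / 72 = 0.0139
  white smooth-coated: (25 − 24)² / 24 = 0.0417
χ² = 0.0417 + 0.0139 + 0.0139 + 0.0417 = 0.1112 ≈ 0.111
Degrees of freedom = 4 − 1 = 3; critical value at α = 0.05 is 7.815.
Since 0.111 < 7.815, we fail to reject the null hypothesis — the data are consistent with the 9:3:3:1 ratio.

0.111; consistent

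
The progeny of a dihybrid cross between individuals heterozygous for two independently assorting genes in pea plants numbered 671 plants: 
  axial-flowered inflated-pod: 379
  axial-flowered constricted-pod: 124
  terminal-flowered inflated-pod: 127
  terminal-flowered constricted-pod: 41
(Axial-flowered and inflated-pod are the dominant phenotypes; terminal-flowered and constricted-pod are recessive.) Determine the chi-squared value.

A dihybrid F₂ with independent assortment and complete dominance at both loci gives a 9:3:3:1 phenotypic ratio.
Under the 9:3:3:1 hypothesis (Σ ratio = 16, N = 671):
  axial-flowered inflated-pod: 671 × 9/16 = 377.4375
  axial-flowered constricted-pod: 671 × 3/16 = 125.8125
  terminal-flowered inflated-pod: 671 × 3/16 = 125.8125
  terminal-flowered constricted-pod: 671 × 1/16 = 41.9375
χ² = Σ (O − E)² / E
  axial-flowered inflated-pod: (379 − 377.4375)² / 377.4375 = 0.0065
  axial-flowered constricted-pod: (124 − 125.8125)² / 125.8125 = 0.0261
  terminal-flowered inflated-pod: (127 − 125.8125)² / 125.8125 = 0.0112
  terminal-flowered constricted-pod: (41 − 41.9375)² / 41.9375 = 0.0210
χ² = 0.0065 + 0.0261 + 0.0112 + 0.0210 = 0.0648 ≈ 0.065

0.065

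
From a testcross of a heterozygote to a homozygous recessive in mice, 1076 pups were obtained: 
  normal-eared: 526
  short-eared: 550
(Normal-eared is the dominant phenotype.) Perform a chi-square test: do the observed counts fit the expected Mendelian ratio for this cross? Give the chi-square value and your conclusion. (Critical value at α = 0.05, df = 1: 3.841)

A testcross of a heterozygote (Aa × aa) gives a 1:1 phenotypic ratio.
Total ratio parts = 2. Expected numbers out of 1076:
  normal-eared: 1076 × 1/2 = 538
  short-eared: 1076 × 1/2 = 538
χ² = Σ (O − E)² / E
  normal-eared: (526 − 538)² / 538 = 0.2677
  short-eared: (550 − 538)² / 538 = 0.2677
χ² = 0.2677 + 0.2677 = 0.5354 ≈ 0.535
Degrees of freedom = 2 − 1 = 1; critical value at α = 0.05 is 3.841.
Since 0.535 < 3.841, we fail to reject the null hypothesis — the data are consistent with the 1:1 ratio.

0.535; consistent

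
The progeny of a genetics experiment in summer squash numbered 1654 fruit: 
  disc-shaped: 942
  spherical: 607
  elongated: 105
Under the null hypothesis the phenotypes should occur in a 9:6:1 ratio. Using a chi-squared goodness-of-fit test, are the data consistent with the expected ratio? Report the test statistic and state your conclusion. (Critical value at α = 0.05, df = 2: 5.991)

Under the 9:6:1 hypothesis (Σ ratio = 16, N = 1654):
  disc-shaped: 1654 × 9/16 = 930.375
  spherical: 1654 × 6/16 = 620.25
  elongated: 1654 × 1/16 = 103.375
χ² = Σ (O − E)² / E
  disc-shaped: (942 − 930.375)² / 930.375 = 0.1453
  spherical: (607 − 620.25)² / 620.25 = 0.2831
  elongated: (105 − 103.375)² / 103.375 = 0.0255
χ² = 0.1453 + 0.2831 + 0.0255 = 0.4539 ≈ 0.454
Degrees of freedom = 3 − 1 = 2; critical value at α = 0.05 is 5.991.
Since 0.454 < 5.991, we fail to reject the null hypothesis — the data are consistent with the 9:6:1 ratio.

0.454; consistent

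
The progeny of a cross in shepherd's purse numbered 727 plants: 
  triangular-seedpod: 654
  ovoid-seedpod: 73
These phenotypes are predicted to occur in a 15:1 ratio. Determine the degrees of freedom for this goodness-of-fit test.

1

A goodness-of-fit test with 2 phenotype classes has df = 2 − 1 = 1.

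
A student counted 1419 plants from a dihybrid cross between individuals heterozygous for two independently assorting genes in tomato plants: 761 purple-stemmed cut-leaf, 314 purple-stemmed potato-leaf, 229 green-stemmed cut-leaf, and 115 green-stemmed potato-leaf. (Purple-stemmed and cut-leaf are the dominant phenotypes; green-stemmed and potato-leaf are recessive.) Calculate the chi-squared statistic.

A dihybrid F₂ with independent assortment and complete dominance at both loci gives a 9:3:3:1 phenotypic ratio.
Total ratio parts = 16. Expected numbers out of 1419:
  purple-stemmed cut-leaf: 1419 × 9/16 = 798.1875
  purple-stemmed potato-leaf: 1419 × 3/16 = 266.0625
  green-stemmed cut-leaf: 1419 × 3/16 = 266.0625
  green-stemmed potato-leaf: 1419 × 1/16 = 88.6875
χ² = Σ (O − E)² / E
  purple-stemmed cut-leaf: (761 − 798.1875)² / 798.1875 = 1.7326
  purple-stemmed potato-leaf: (314 − 266.0625)² / 266.0625 = 8.6371
  green-stemmed cut-leaf: (229 − 266.0625)² / 266.0625 = 5.1628
  green-stemmed potato-leaf: (115 − 88.6875)² / 88.6875 = 7.8066
χ² = 1.7326 + 8.6371 + 5.1628 + 7.8066 = 23.3391 ≈ 23.339

23.339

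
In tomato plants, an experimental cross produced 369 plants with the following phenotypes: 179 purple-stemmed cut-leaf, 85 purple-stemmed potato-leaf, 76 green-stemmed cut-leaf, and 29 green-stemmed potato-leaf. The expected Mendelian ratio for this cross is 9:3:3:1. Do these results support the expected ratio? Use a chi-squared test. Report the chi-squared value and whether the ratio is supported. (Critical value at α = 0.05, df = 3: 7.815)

Total ratio parts = 16. Expected numbers out of 369:
  purple-stemmed cut-leaf: 369 × 9/16 = 207.5625
  purple-stemmed potato-leaf: 369 × 3/16 = 69.1875
  green-stemmed cut-leaf: 369 × 3/16 = 69.1875
  green-stemmed potato-leaf: 369 × 1/16 = 23.0625
χ² = Σ (O − E)² / E
  purple-stemmed cut-leaf: (179 − 207.5625)² / 207.5625 = 3.9305
  purple-stemmed potato-leaf: (85 − 69.1875)² / 69.1875 = 3.6139
  green-stemmed cut-leaf: (76 − 69.1875)² / 69.1875 = 0.6708
  green-stemmed potato-leaf: (29 − 23.0625)² / 23.0625 = 1.5286
χ² = 3.9305 + 3.6139 + 0.6708 + 1.5286 = 9.7438 ≈ 9.744
Degrees of freedom = 4 − 1 = 3; critical value at α = 0.05 is 7.815.
Since 9.744 > 7.815, we reject the null hypothesis — the data do not fit the 9:3:3:1 ratio.

9.744; not consistent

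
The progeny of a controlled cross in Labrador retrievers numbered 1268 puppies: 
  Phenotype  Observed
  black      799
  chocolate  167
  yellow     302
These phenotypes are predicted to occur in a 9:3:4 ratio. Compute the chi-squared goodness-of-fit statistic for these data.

32.073

Expected counts for N = 1268 under a 9:3:4 ratio (total parts = 16):
  black: 1268 × 9/16 = 713.25
  chocolate: 1268 × 3/16 = 237.75
  yellow: 1268 × 4/16 = 317
χ² = Σ (O − E)² / E
  black: (799 − 713.25)² / 713.25 = 10.3092
  chocolate: (167 − 237.75)² / 237.75 = 21.0539
  yellow: (302 − 317)² / 317 = 0.7098
χ² = 10.3092 + 21.0539 + 0.7098 = 32.0729 ≈ 32.073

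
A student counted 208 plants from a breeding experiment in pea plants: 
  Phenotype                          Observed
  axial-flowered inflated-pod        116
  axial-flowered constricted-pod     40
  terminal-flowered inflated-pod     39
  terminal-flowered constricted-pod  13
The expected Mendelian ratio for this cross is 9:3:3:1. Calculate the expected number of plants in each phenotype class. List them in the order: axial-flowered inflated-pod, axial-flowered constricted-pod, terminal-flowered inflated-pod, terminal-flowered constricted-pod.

117, 39, 39, 13

Expected counts for N = 208 under a 9:3:3:1 ratio (total parts = 16):
  axial-flowered inflated-pod: 208 × 9/16 = 117
  axial-flowered constricted-pod: 208 × 3/16 = 39
  terminal-flowered inflated-pod: 208 × 3/16 = 39
  terminal-flowered constricted-pod: 208 × 1/16 = 13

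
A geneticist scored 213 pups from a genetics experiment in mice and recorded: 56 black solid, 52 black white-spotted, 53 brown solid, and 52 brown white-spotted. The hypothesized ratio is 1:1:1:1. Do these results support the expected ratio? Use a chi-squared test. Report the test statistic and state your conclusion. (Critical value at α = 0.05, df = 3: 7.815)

The 1:1:1:1 ratio has 4 parts, so with N = 213 the expected counts are:
  black solid: 213 × 1/4 = 53.25
  black white-spotted: 213 × 1/4 = 53.25
  brown solid: 213 × 1/4 = 53.25
  brown white-spotted: 213 × 1/4 = 53.25
χ² = Σ (O − E)² / E
  black solid: (56 − 53.25)² / 53.25 = 0.1420
  black white-spotted: (52 − 53.25)² / 53.25 = 0.0293
  brown solid: (53 − 53.25)² / 53.25 = 0.0012
  brown white-spotted: (52 − 53.25)² / 53.25 = 0.0293
χ² = 0.1420 + 0.0293 + 0.0012 + 0.0293 = 0.2018 ≈ 0.202
Degrees of freedom = 4 − 1 = 3; critical value at α = 0.05 is 7.815.
Since 0.202 < 7.815, we fail to reject the null hypothesis — the data are consistent with the 1:1:1:1 ratio.

0.202; consistent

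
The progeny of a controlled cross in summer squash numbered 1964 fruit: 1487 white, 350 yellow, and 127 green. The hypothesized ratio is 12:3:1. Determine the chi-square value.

Total ratio parts = 16. Expected numbers out of 1964:
  white: 1964 × 12/16 = 1473
  yellow: 1964 × 3/16 = 368.25
  green: 1964 × 1/16 = 122.75
χ² = Σ (O − E)² / E
  white: (1487 − 1473)² / 1473 = 0.1331
  yellow: (350 − 368.25)² / 368.25 = 0.9044
  green: (127 − 122.75)² / 122.75 = 0.1471
χ² = 0.1331 + 0.9044 + 0.1471 = 1.1846 ≈ 1.185

1.185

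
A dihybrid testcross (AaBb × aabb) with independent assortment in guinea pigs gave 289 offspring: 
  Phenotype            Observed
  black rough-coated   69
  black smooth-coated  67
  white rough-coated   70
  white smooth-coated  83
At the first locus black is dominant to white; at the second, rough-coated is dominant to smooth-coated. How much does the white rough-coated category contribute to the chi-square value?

0.070

A dihybrid testcross with independent assortment gives a 1:1:1:1 ratio.
Expected counts for N = 289 under a 1:1:1:1 ratio (total parts = 4):
  black rough-coated: 289 × 1/4 = 72.25
  black smooth-coated: 289 × 1/4 = 72.25
  white rough-coated: 289 × 1/4 = 72.25
  white smooth-coated: 289 × 1/4 = 72.25
Contribution of white rough-coated: (70 − 72.25)² / 72.25 = 0.0701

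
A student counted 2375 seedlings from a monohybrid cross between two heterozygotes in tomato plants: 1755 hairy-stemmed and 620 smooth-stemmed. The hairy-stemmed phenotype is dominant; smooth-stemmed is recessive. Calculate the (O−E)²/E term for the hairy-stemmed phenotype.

0.387

For a monohybrid cross between heterozygotes with complete dominance, the expected phenotypic ratio is 3:1.
The 3:1 ratio has 4 parts, so with N = 2375 the expected counts are:
  hairy-stemmed: 2375 × 3/4 = 1781.25
  smooth-stemmed: 2375 × 1/4 = 593.75
Contribution of hairy-stemmed: (1755 − 1781.25)² / 1781.25 = 0.3868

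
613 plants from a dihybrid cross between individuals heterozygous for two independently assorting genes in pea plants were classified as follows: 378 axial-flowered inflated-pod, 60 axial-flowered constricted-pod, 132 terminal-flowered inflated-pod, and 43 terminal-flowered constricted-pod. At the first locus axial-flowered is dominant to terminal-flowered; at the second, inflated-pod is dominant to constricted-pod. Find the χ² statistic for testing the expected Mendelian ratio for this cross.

A dihybrid F₂ with independent assortment and complete dominance at both loci gives a 9:3:3:1 phenotypic ratio.
Under the 9:3:3:1 hypothesis (Σ ratio = 16, N = 613):
  axial-flowered inflated-pod: 613 × 9/16 = 344.8125
  axial-flowered constricted-pod: 613 × 3/16 = 114.9375
  terminal-flowered inflated-pod: 613 × 3/16 = 114.9375
  terminal-flowered constricted-pod: 613 × 1/16 = 38.3125
χ² = Σ (O − E)² / E
  axial-flowered inflated-pod: (378 − 344.8125)² / 344.8125 = 3.1942
  axial-flowered constricted-pod: (60 − 114.9375)² / 114.9375 = 26.2589
  terminal-flowered inflated-pod: (132 − 114.9375)² / 114.9375 = 2.5329
  terminal-flowered constricted-pod: (43 − 38.3125)² / 38.3125 = 0.5735
χ² = 3.1942 + 26.2589 + 2.5329 + 0.5735 = 32.5595 ≈ 32.560

32.560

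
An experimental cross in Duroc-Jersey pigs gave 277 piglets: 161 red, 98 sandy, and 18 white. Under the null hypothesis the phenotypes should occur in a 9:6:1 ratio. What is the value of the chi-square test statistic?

Expected counts for N = 277 under a 9:6:1 ratio (total parts = 16):
  red: 277 × 9/16 = 155.8125
  sandy: 277 × 6/16 = 103.875
  white: 277 × 1/16 = 17.3125
χ² = Σ (O − E)² / E
  red: (161 − 155.8125)² / 155.8125 = 0.1727
  sandy: (98 − 103.875)² / 103.875 = 0.3323
  white: (18 − 17.3125)² / 17.3125 = 0.0273
χ² = 0.1727 + 0.3323 + 0.0273 = 0.5323 ≈ 0.532

0.532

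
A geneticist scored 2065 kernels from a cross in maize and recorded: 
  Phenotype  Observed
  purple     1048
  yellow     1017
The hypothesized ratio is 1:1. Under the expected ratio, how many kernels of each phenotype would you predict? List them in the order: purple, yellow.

Expected counts for N = 2065 under a 1:1 ratio (total parts = 2):
  purple: 2065 × 1/2 = 1032.5
  yellow: 2065 × 1/2 = 1032.5

1032.5, 1032.5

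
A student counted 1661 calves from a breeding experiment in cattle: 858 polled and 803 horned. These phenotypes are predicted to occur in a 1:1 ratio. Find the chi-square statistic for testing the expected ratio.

1.821

Total ratio parts = 2. Expected numbers out of 1661:
  polled: 1661 × 1/2 = 830.5
  horned: 1661 × 1/2 = 830.5
χ² = Σ (O − E)² / E
  polled: (858 − 830.5)² / 830.5 = 0.9106
  horned: (803 − 830.5)² / 830.5 = 0.9106
χ² = 0.9106 + 0.9106 = 1.8212 ≈ 1.821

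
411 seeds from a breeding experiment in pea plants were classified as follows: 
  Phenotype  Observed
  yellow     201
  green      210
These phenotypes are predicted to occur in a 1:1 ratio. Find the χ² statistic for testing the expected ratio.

0.197

Total ratio parts = 2. Expected numbers out of 411:
  yellow: 411 × 1/2 = 205.5
  green: 411 × 1/2 = 205.5
χ² = Σ (O − E)² / E
  yellow: (201 − 205.5)² / 205.5 = 0.0985
  green: (210 − 205.5)² / 205.5 = 0.0985
χ² = 0.0985 + 0.0985 = 0.197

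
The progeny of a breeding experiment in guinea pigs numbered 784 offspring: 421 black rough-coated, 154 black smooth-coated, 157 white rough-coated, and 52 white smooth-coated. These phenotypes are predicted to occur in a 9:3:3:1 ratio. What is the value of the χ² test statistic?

2.104

The 9:3:3:1 ratio has 16 parts, so with N = 784 the expected counts are:
  black rough-coated: 784 × 9/16 = 441
  black smooth-coated: 784 × 3/16 = 147
  white rough-coated: 784 × 3/16 = 147
  white smooth-coated: 784 × 1/16 = 49
χ² = Σ (O − E)² / E
  black rough-coated: (421 − 441)² / 441 = 0.9070
  black smooth-coated: (154 − 147)² / 147 = 0.3333
  white rough-coated: (157 − 147)² / 147 = 0.6803
  white smooth-coated: (52 − 49)² / 49 = 0.1837
χ² = 0.9070 + 0.3333 + 0.6803 + 0.1837 = 2.1043 ≈ 2.104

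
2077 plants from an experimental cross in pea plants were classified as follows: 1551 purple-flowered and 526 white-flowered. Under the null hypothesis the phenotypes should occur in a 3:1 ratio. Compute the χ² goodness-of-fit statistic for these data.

The 3:1 ratio has 4 parts, so with N = 2077 the expected counts are:
  purple-flowered: 2077 × 3/4 = 1557.75
  white-flowered: 2077 × 1/4 = 519.25
χ² = Σ (O − E)² / E
  purple-flowered: (1551 − 1557.75)² / 1557.75 = 0.0292
  white-flowered: (526 − 519.25)² / 519.25 = 0.0877
χ² = 0.0292 + 0.0877 = 0.1169 ≈ 0.117

0.117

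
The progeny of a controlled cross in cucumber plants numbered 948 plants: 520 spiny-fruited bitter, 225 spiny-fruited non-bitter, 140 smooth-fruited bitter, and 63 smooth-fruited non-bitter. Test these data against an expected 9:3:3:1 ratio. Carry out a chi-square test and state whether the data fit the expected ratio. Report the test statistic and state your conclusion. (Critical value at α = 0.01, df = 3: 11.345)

Expected counts for N = 948 under a 9:3:3:1 ratio (total parts = 16):
  spiny-fruited bitter: 948 × 9/16 = 533.25
  spiny-fruited non-bitter: 948 × 3/16 = 177.75
  smooth-fruited bitter: 948 × 3/16 = 177.75
  smooth-fruited non-bitter: 948 × 1/16 = 59.25
χ² = Σ (O − E)² / E
  spiny-fruited bitter: (520 − 533.25)² / 533.25 = 0.3292
  spiny-fruited non-bitter: (225 − 177.75)² / 177.75 = 12.5601
  smooth-fruited bitter: (140 − 177.75)² / 177.75 = 8.0172
  smooth-fruited non-bitter: (63 − 59.25)² / 59.25 = 0.2373
χ² = 0.3292 + 12.5601 + 8.0172 + 0.2373 = 21.1438 ≈ 21.144
Degrees of freedom = 4 − 1 = 3; critical value at α = 0.01 is 11.345.
Since 21.144 > 11.345, we reject the null hypothesis — the data do not fit the 9:3:3:1 ratio.

21.144; not consistent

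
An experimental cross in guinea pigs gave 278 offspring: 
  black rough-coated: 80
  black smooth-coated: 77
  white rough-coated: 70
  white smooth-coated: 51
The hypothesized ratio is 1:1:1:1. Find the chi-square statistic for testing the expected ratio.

Expected counts for N = 278 under a 1:1:1:1 ratio (total parts = 4):
  black rough-coated: 278 × 1/4 = 69.5
  black smooth-coated: 278 × 1/4 = 69.5
  white rough-coated: 278 × 1/4 = 69.5
  white smooth-coated: 278 × 1/4 = 69.5
χ² = Σ (O − E)² / E
  black rough-coated: (80 − 69.5)² / 69.5 = 1.5863
  black smooth-coated: (77 − 69.5)² / 69.5 = 0.8094
  white rough-coated: (70 − 69.5)² / 69.5 = 0.0036
  white smooth-coated: (51 − 69.5)² / 69.5 = 4.9245
χ² = 1.5863 + 0.8094 + 0.0036 + 4.9245 = 7.3238 ≈ 7.324

7.324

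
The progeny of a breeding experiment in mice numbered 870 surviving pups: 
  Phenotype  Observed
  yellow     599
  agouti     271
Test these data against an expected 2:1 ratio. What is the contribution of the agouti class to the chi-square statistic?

Under the 2:1 hypothesis (Σ ratio = 3, N = 870):
  yellow: 870 × 2/3 = 580
  agouti: 870 × 1/3 = 290
Contribution of agouti: (271 − 290)² / 290 = 1.2448

1.245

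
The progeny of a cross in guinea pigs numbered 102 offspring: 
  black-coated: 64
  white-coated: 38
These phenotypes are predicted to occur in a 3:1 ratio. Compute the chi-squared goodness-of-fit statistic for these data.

8.170

The 3:1 ratio has 4 parts, so with N = 102 the expected counts are:
  black-coated: 102 × 3/4 = 76.5
  white-coated: 102 × 1/4 = 25.5
χ² = Σ (O − E)² / E
  black-coated: (64 − 76.5)² / 76.5 = 2.0425
  white-coated: (38 − 25.5)² / 25.5 = 6.1275
χ² = 2.0425 + 6.1275 = 8.170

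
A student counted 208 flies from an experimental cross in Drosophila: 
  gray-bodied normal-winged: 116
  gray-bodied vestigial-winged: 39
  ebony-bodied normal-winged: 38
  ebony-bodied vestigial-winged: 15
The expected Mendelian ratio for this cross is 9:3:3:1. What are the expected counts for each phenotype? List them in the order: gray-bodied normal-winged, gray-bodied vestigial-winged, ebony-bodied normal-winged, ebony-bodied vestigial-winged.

117, 39, 39, 13

Expected counts for N = 208 under a 9:3:3:1 ratio (total parts = 16):
  gray-bodied normal-winged: 208 × 9/16 = 117
  gray-bodied vestigial-winged: 208 × 3/16 = 39
  ebony-bodied normal-winged: 208 × 3/16 = 39
  ebony-bodied vestigial-winged: 208 × 1/16 = 13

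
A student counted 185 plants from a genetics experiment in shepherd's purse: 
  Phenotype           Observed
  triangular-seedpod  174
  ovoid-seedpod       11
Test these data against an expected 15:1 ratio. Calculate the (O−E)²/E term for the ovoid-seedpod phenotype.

Expected counts for N = 185 under a 15:1 ratio (total parts = 16):
  triangular-seedpod: 185 × 15/16 = 173.4375
  ovoid-seedpod: 185 × 1/16 = 11.5625
Contribution of ovoid-seedpod: (11 − 11.5625)² / 11.5625 = 0.0274

0.027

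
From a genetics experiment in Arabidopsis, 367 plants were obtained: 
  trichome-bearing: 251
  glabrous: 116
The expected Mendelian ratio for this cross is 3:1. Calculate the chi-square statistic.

8.546

The 3:1 ratio has 4 parts, so with N = 367 the expected counts are:
  trichome-bearing: 367 × 3/4 = 275.25
  glabrous: 367 × 1/4 = 91.75
χ² = Σ (O − E)² / E
  trichome-bearing: (251 − 275.25)² / 275.25 = 2.1365
  glabrous: (116 − 91.75)² / 91.75 = 6.4094
χ² = 2.1365 + 6.4094 = 8.5459 ≈ 8.546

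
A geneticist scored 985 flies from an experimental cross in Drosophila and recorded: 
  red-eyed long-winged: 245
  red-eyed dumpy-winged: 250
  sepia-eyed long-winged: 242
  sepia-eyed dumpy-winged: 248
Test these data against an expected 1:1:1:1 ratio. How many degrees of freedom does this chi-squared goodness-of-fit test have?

3

A goodness-of-fit test with 4 phenotype classes has df = 4 − 1 = 3.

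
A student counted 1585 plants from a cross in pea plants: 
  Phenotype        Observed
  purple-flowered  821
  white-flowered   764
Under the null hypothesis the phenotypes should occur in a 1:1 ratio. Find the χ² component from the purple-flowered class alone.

Under the 1:1 hypothesis (Σ ratio = 2, N = 1585):
  purple-flowered: 1585 × 1/2 = 792.5
  white-flowered: 1585 × 1/2 = 792.5
Contribution of purple-flowered: (821 − 792.5)² / 792.5 = 1.0249

1.025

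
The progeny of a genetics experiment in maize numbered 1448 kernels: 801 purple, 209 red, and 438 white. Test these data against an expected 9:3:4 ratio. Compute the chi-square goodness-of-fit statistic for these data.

Expected counts for N = 1448 under a 9:3:4 ratio (total parts = 16):
  purple: 1448 × 9/16 = 814.5
  red: 1448 × 3/16 = 271.5
  white: 1448 × 4/16 = 362
χ² = Σ (O − E)² / E
  purple: (801 − 814.5)² / 814.5 = 0.2238
  red: (209 − 271.5)² / 271.5 = 14.3877
  white: (438 − 362)² / 362 = 15.9558
χ² = 0.2238 + 14.3877 + 15.9558 = 30.5673 ≈ 30.567

30.567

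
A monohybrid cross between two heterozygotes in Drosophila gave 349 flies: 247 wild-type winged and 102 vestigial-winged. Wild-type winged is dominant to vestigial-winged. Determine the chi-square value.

For a monohybrid cross between heterozygotes with complete dominance, the expected phenotypic ratio is 3:1.
The 3:1 ratio has 4 parts, so with N = 349 the expected counts are:
  wild-type winged: 349 × 3/4 = 261.75
  vestigial-winged: 349 × 1/4 = 87.25
χ² = Σ (O − E)² / E
  wild-type winged: (247 − 261.75)² / 261.75 = 0.8312
  vestigial-winged: (102 − 87.25)² / 87.25 = 2.4936
χ² = 0.8312 + 2.4936 = 3.3248 ≈ 3.325

3.325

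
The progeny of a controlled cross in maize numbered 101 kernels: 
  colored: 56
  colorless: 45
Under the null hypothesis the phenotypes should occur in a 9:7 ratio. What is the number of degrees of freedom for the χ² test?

1

A goodness-of-fit test with 2 phenotype classes has df = 2 − 1 = 1.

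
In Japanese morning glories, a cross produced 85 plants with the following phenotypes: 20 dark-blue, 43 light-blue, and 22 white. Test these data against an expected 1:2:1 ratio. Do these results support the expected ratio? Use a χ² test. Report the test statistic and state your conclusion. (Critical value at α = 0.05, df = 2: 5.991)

Total ratio parts = 4. Expected numbers out of 85:
  dark-blue: 85 × 1/4 = 21.25
  light-blue: 85 × 2/4 = 42.5
  white: 85 × 1/4 = 21.25
χ² = Σ (O − E)² / E
  dark-blue: (20 − 21.25)² / 21.25 = 0.0735
  light-blue: (43 − 42.5)² / 42.5 = 0.0059
  white: (22 − 21.25)² / 21.25 = 0.0265
χ² = 0.0735 + 0.0059 + 0.0265 = 0.1059 ≈ 0.106
Degrees of freedom = 3 − 1 = 2; critical value at α = 0.05 is 5.991.
Since 0.106 < 5.991, we fail to reject the null hypothesis — the data are consistent with the 1:2:1 ratio.

0.106; consistent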